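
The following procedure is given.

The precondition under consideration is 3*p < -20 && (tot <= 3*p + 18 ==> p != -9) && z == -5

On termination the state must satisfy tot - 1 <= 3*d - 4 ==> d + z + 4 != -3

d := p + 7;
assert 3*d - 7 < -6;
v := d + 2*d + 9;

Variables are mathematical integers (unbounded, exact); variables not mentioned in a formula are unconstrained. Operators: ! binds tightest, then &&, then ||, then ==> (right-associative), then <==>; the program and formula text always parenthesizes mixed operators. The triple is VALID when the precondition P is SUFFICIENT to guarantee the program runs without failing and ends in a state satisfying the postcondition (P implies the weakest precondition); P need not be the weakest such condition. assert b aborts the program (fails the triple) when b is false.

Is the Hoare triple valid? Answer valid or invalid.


Working backward. After the program, the postcondition tot - 1 <= 3*d - 4 ==> d + z + 4 != -3 must hold; in canonical form it is tot <= 3*d - 3 ==> d + z != -7.
Before v := d + 2*d + 9: tot <= 3*d - 3 ==> d + z != -7
Before assert 3*d - 7 < -6: 3*d < 1 && (tot <= 3*d - 3 ==> d + z != -7)
Before d := p + 7: 3*p < -20 && (tot <= 3*p + 18 ==> p + z != -14)
The weakest precondition is 3*p < -20 && (tot <= 3*p + 18 ==> p + z != -14).
Check whether 3*p < -20 && (tot <= 3*p + 18 ==> p != -9) && z == -5 implies it.
Every state satisfying the precondition satisfies the weakest precondition: the implication holds.
Answer: valid


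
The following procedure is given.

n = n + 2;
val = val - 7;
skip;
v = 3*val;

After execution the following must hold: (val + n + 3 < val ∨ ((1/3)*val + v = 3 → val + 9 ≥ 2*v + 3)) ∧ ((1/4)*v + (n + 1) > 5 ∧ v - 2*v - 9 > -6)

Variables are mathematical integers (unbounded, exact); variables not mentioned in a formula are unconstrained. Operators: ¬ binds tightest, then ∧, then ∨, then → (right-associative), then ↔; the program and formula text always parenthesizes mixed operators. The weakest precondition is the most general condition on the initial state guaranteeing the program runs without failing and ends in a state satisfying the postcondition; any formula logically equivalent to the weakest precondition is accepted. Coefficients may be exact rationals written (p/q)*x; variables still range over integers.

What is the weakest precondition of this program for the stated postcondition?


Working backward. After the program, the postcondition (val + n + 3 < val ∨ ((1/3)*val + v = 3 → val + 9 ≥ 2*v + 3)) ∧ ((1/4)*v + (n + 1) > 5 ∧ v - 2*v - 9 > -6) must hold; in canonical form it is (n < -3 ∨ (v + (1/3)*val = 3 → val ≥ 2*v - 6)) ∧ n + (1/4)*v > 4 ∧ v < -3.
Before v := 3*val: (n < -3 ∨ ((10/3)*val = 3 → 5*val ≤ 6)) ∧ n + (3/4)*val > 4 ∧ 3*val < -3
Before skip: (n < -3 ∨ ((10/3)*val = 3 → 5*val ≤ 6)) ∧ n + (3/4)*val > 4 ∧ 3*val < -3
Before val := val - 7: (n < -3 ∨ ((10/3)*val = 79/3 → 5*val ≤ 41)) ∧ n + (3/4)*val > 37/4 ∧ 3*val < 18
Before n := n + 2: (n < -5 ∨ ((10/3)*val = 79/3 → 5*val ≤ 41)) ∧ n + (3/4)*val > 29/4 ∧ 3*val < 18
Answer: WP = (n < -5 ∨ ((10/3)*val = 79/3 → 5*val ≤ 41)) ∧ n + (3/4)*val > 29/4 ∧ 3*val < 18


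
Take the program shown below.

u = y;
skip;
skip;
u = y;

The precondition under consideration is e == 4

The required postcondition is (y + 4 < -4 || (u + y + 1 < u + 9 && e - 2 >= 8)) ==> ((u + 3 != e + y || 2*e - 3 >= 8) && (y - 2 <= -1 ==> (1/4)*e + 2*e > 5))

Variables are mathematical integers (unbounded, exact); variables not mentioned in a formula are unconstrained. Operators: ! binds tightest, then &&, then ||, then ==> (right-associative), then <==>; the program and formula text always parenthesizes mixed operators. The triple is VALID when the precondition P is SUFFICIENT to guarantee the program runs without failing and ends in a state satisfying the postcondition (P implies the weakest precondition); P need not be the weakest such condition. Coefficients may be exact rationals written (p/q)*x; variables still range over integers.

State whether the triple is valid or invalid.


Working backward. After the program, the postcondition (y + 4 < -4 || (u + y + 1 < u + 9 && e - 2 >= 8)) ==> ((u + 3 != e + y || 2*e - 3 >= 8) && (y - 2 <= -1 ==> (1/4)*e + 2*e > 5)) must hold; in canonical form it is (y < -8 || (y < 8 && e >= 10)) ==> ((u != e + y - 3 || 2*e >= 11) && (y <= 1 ==> (9/4)*e > 5)).
Before u := y: (y < -8 || (y < 8 && e >= 10)) ==> ((e != 3 || 2*e >= 11) && (y <= 1 ==> (9/4)*e > 5))
Before skip: (y < -8 || (y < 8 && e >= 10)) ==> ((e != 3 || 2*e >= 11) && (y <= 1 ==> (9/4)*e > 5))
Before skip: (y < -8 || (y < 8 && e >= 10)) ==> ((e != 3 || 2*e >= 11) && (y <= 1 ==> (9/4)*e > 5))
Before u := y: (y < -8 || (y < 8 && e >= 10)) ==> ((e != 3 || 2*e >= 11) && (y <= 1 ==> (9/4)*e > 5))
The weakest precondition is (y < -8 || (y < 8 && e >= 10)) ==> ((e != 3 || 2*e >= 11) && (y <= 1 ==> (9/4)*e > 5)).
Check whether e == 4 implies it.
Every state satisfying the precondition satisfies the weakest precondition: the implication holds.
Answer: valid


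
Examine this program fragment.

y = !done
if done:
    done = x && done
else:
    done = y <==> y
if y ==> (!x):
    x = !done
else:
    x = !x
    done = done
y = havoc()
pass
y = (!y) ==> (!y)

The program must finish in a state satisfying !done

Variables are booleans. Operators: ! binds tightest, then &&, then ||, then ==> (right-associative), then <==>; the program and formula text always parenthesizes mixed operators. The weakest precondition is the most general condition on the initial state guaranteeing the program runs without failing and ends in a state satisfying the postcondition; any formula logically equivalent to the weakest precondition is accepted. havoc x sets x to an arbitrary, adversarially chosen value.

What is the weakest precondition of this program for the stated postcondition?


Working backward. After the program, !done must hold.
Before y := (!y) ==> (!y): !done
Before skip: !done
Before havoc y: !done
Then branch requires !done; else branch requires !done.
Before the if: ((y ==> (!x)) ==> (!done)) && ((!(y ==> (!x))) ==> (!done))
Then branch requires ((y ==> (!x)) ==> (!(x && done))) && ((!(y ==> (!x))) ==> (!(x && done))); else branch requires false.
Before the if: (done ==> (((y ==> (!x)) ==> (!(x && done))) && ((!(y ==> (!x))) ==> (!(x && done))))) && done
Before y := !done: (done ==> ((((!done) ==> (!x)) ==> (!(x && done))) && ((!((!done) ==> (!x))) ==> (!(x && done))))) && done
Answer: WP = (done ==> ((((!done) ==> (!x)) ==> (!(x && done))) && ((!((!done) ==> (!x))) ==> (!(x && done))))) && done


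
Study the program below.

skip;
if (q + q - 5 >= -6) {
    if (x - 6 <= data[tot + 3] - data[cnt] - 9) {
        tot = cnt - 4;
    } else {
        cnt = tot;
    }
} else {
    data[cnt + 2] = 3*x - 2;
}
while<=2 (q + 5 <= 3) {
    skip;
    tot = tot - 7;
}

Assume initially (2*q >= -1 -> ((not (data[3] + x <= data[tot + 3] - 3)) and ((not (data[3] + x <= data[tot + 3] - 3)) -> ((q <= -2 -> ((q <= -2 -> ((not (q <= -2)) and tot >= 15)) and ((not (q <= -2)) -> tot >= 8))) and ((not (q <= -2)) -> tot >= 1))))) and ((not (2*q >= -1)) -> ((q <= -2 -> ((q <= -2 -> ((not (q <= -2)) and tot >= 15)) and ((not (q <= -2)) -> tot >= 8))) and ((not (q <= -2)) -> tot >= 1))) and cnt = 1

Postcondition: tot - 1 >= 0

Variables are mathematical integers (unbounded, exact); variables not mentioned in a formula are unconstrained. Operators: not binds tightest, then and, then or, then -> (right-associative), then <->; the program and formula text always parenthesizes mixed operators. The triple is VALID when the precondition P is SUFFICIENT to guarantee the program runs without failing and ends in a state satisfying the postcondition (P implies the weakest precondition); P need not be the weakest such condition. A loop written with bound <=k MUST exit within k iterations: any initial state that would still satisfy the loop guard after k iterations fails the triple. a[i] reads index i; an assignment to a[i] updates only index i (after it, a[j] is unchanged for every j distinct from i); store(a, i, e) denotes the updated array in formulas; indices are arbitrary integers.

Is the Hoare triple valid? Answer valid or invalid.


Working backward. After the program, the postcondition tot - 1 >= 0 must hold; in canonical form it is tot >= 1.
Before the loop (bound <=2), unroll the exhaustion recursion (WP_0 = exit-now case; WP_j = one more guarded iteration, up to j = 2):
  WP_0: (not (q <= -2)) and tot >= 1
  WP_1: (q <= -2 -> ((not (q <= -2)) and tot >= 8)) and ((not (q <= -2)) -> tot >= 1)
  WP_2: (q <= -2 -> ((q <= -2 -> ((not (q <= -2)) and tot >= 15)) and ((not (q <= -2)) -> tot >= 8))) and ((not (q <= -2)) -> tot >= 1)
So before the loop: (q <= -2 -> ((q <= -2 -> ((not (q <= -2)) and tot >= 15)) and ((not (q <= -2)) -> tot >= 8))) and ((not (q <= -2)) -> tot >= 1)
Then branch requires (data[cnt] + x <= data[tot + 3] - 3 -> ((q <= -2 -> ((q <= -2 -> ((not (q <= -2)) and cnt >= 19)) and ((not (q <= -2)) -> cnt >= 12))) and ((not (q <= -2)) -> cnt >= 5))) and ((not (data[cnt] + x <= data[tot + 3] - 3)) -> ((q <= -2 -> ((q <= -2 -> ((not (q <= -2)) and tot >= 15)) and ((not (q <= -2)) -> tot >= 8))) and ((not (q <= -2)) -> tot >= 1))); else branch requires (q <= -2 -> ((q <= -2 -> ((not (q <= -2)) and tot >= 15)) and ((not (q <= -2)) -> tot >= 8))) and ((not (q <= -2)) -> tot >= 1).
Before the if: (2*q >= -1 -> ((data[cnt] + x <= data[tot + 3] - 3 -> ((q <= -2 -> ((q <= -2 -> ((not (q <= -2)) and cnt >= 19)) and ((not (q <= -2)) -> cnt >= 12))) and ((not (q <= -2)) -> cnt >= 5))) and ((not (data[cnt] + x <= data[tot + 3] - 3)) -> ((q <= -2 -> ((q <= -2 -> ((not (q <= -2)) and tot >= 15)) and ((not (q <= -2)) -> tot >= 8))) and ((not (q <= -2)) -> tot >= 1))))) and ((not (2*q >= -1)) -> ((q <= -2 -> ((q <= -2 -> ((not (q <= -2)) and tot >= 15)) and ((not (q <= -2)) -> tot >= 8))) and ((not (q <= -2)) -> tot >= 1)))
Before skip: (2*q >= -1 -> ((data[cnt] + x <= data[tot + 3] - 3 -> ((q <= -2 -> ((q <= -2 -> ((not (q <= -2)) and cnt >= 19)) and ((not (q <= -2)) -> cnt >= 12))) and ((not (q <= -2)) -> cnt >= 5))) and ((not (data[cnt] + x <= data[tot + 3] - 3)) -> ((q <= -2 -> ((q <= -2 -> ((not (q <= -2)) and tot >= 15)) and ((not (q <= -2)) -> tot >= 8))) and ((not (q <= -2)) -> tot >= 1))))) and ((not (2*q >= -1)) -> ((q <= -2 -> ((q <= -2 -> ((not (q <= -2)) and tot >= 15)) and ((not (q <= -2)) -> tot >= 8))) and ((not (q <= -2)) -> tot >= 1)))
The weakest precondition is (2*q >= -1 -> ((data[cnt] + x <= data[tot + 3] - 3 -> ((q <= -2 -> ((q <= -2 -> ((not (q <= -2)) and cnt >= 19)) and ((not (q <= -2)) -> cnt >= 12))) and ((not (q <= -2)) -> cnt >= 5))) and ((not (data[cnt] + x <= data[tot + 3] - 3)) -> ((q <= -2 -> ((q <= -2 -> ((not (q <= -2)) and tot >= 15)) and ((not (q <= -2)) -> tot >= 8))) and ((not (q <= -2)) -> tot >= 1))))) and ((not (2*q >= -1)) -> ((q <= -2 -> ((q <= -2 -> ((not (q <= -2)) and tot >= 15)) and ((not (q <= -2)) -> tot >= 8))) and ((not (q <= -2)) -> tot >= 1))).
Check whether (2*q >= -1 -> ((not (data[3] + x <= data[tot + 3] - 3)) and ((not (data[3] + x <= data[tot + 3] - 3)) -> ((q <= -2 -> ((q <= -2 -> ((not (q <= -2)) and tot >= 15)) and ((not (q <= -2)) -> tot >= 8))) and ((not (q <= -2)) -> tot >= 1))))) and ((not (2*q >= -1)) -> ((q <= -2 -> ((q <= -2 -> ((not (q <= -2)) and tot >= 15)) and ((not (q <= -2)) -> tot >= 8))) and ((not (q <= -2)) -> tot >= 1))) and cnt = 1 implies it.
Countermodel: at the initial state cnt = 1, data = {[1] = -3, [3] = 17422, [4] = 0, elsewhere 0}, q = 0, tot = 1, x = 0, the precondition holds but the weakest precondition fails.
Answer: invalid


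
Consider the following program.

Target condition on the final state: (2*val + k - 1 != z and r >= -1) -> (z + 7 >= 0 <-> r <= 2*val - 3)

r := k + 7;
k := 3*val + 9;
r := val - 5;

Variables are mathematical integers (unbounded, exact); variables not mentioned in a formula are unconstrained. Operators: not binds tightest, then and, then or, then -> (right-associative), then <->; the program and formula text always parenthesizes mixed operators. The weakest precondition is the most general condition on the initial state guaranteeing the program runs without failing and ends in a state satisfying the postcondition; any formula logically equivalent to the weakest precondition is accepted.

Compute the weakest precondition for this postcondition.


Working backward. After the program, the postcondition (2*val + k - 1 != z and r >= -1) -> (z + 7 >= 0 <-> r <= 2*val - 3) must hold; in canonical form it is (k + 2*val != z + 1 and r >= -1) -> (z >= -7 <-> r <= 2*val - 3).
Before r := val - 5: (k + 2*val != z + 1 and val >= 4) -> (z >= -7 <-> val >= -2)
Before k := 3*val + 9: (5*val != z - 8 and val >= 4) -> (z >= -7 <-> val >= -2)
Before r := k + 7: (5*val != z - 8 and val >= 4) -> (z >= -7 <-> val >= -2)
Answer: WP = (5*val != z - 8 and val >= 4) -> (z >= -7 <-> val >= -2)


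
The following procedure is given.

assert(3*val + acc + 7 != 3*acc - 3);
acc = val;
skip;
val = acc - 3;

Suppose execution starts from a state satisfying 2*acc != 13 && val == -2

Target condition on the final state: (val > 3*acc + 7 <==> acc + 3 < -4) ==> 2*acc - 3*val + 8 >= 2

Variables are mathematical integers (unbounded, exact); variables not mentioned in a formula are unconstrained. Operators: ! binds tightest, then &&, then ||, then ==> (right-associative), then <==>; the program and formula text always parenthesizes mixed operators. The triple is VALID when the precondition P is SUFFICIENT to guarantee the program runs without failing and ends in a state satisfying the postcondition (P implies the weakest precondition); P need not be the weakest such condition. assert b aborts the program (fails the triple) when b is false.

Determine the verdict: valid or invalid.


Working backward. After the program, the postcondition (val > 3*acc + 7 <==> acc + 3 < -4) ==> 2*acc - 3*val + 8 >= 2 must hold; in canonical form it is (val > 3*acc + 7 <==> acc < -7) ==> 2*acc >= 3*val - 6.
Before val := acc - 3: (2*acc < -10 <==> acc < -7) ==> acc <= 15
Before skip: (2*acc < -10 <==> acc < -7) ==> acc <= 15
Before acc := val: (2*val < -10 <==> val < -7) ==> val <= 15
Before assert 3*val + acc + 7 != 3*acc - 3: 3*val != 2*acc - 10 && ((2*val < -10 <==> val < -7) ==> val <= 15)
The weakest precondition is 3*val != 2*acc - 10 && ((2*val < -10 <==> val < -7) ==> val <= 15).
Check whether 2*acc != 13 && val == -2 implies it.
Countermodel: at the initial state acc = 2, val = -2, the precondition holds but the weakest precondition fails.
Answer: invalid


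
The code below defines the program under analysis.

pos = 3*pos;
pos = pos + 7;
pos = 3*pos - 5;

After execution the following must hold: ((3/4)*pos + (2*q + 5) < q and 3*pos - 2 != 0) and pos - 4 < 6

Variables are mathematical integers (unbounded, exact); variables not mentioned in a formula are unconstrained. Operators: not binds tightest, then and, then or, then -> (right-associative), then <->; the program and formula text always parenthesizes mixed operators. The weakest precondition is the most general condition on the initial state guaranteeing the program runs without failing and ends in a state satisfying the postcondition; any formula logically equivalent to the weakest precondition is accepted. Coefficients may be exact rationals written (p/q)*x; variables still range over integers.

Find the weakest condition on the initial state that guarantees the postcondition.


Working backward. After the program, the postcondition ((3/4)*pos + (2*q + 5) < q and 3*pos - 2 != 0) and pos - 4 < 6 must hold; in canonical form it is (3/4)*pos + q < -5 and 3*pos != 2 and pos < 10.
Before pos := 3*pos - 5: (9/4)*pos + q < -5/4 and 9*pos != 17 and 3*pos < 15
Before pos := pos + 7: (9/4)*pos + q < -17 and 9*pos != -46 and 3*pos < -6
Before pos := 3*pos: (27/4)*pos + q < -17 and 27*pos != -46 and 9*pos < -6
Answer: WP = (27/4)*pos + q < -17 and 27*pos != -46 and 9*pos < -6


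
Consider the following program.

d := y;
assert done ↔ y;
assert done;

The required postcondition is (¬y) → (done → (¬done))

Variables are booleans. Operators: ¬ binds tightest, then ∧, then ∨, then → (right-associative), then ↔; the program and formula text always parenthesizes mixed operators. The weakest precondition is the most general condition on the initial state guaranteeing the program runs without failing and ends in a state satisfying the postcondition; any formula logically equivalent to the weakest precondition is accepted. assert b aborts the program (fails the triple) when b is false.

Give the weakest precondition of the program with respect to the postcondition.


Working backward. After the program, (¬y) → (done → (¬done)) must hold.
Before assert done: done ∧ ((¬y) → (done → (¬done)))
Before assert done ↔ y: (done ↔ y) ∧ done ∧ ((¬y) → (done → (¬done)))
Before d := y: (done ↔ y) ∧ done ∧ ((¬y) → (done → (¬done)))
Answer: WP = (done ↔ y) ∧ done ∧ ((¬y) → (done → (¬done)))


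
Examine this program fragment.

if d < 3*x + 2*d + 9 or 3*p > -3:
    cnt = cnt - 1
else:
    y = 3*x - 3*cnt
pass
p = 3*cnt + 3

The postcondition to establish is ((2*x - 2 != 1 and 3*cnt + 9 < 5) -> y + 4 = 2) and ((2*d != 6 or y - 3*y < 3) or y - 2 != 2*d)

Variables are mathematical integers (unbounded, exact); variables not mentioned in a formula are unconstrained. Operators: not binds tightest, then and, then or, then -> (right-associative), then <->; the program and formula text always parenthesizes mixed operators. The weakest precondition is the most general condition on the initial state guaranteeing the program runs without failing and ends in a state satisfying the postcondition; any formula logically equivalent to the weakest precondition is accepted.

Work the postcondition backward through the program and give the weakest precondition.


Working backward. After the program, the postcondition ((2*x - 2 != 1 and 3*cnt + 9 < 5) -> y + 4 = 2) and ((2*d != 6 or y - 3*y < 3) or y - 2 != 2*d) must hold; in canonical form it is ((2*x != 3 and 3*cnt < -4) -> y = -2) and (2*d != 6 or 2*y > -3 or y != 2*d + 2).
Before p := 3*cnt + 3: ((2*x != 3 and 3*cnt < -4) -> y = -2) and (2*d != 6 or 2*y > -3 or y != 2*d + 2)
Before skip: ((2*x != 3 and 3*cnt < -4) -> y = -2) and (2*d != 6 or 2*y > -3 or y != 2*d + 2)
Then branch requires ((2*x != 3 and 3*cnt < -1) -> y = -2) and (2*d != 6 or 2*y > -3 or y != 2*d + 2); else branch requires ((2*x != 3 and 3*cnt < -4) -> 3*x = 3*cnt - 2) and (2*d != 6 or 6*x > 6*cnt - 3 or 3*x != 3*cnt + 2*d + 2).
Before the if: ((d + 3*x > -9 or 3*p > -3) -> (((2*x != 3 and 3*cnt < -1) -> y = -2) and (2*d != 6 or 2*y > -3 or y != 2*d + 2))) and ((not (d + 3*x > -9 or 3*p > -3)) -> (((2*x != 3 and 3*cnt < -4) -> 3*x = 3*cnt - 2) and (2*d != 6 or 6*x > 6*cnt - 3 or 3*x != 3*cnt + 2*d + 2)))
Answer: WP = ((d + 3*x > -9 or 3*p > -3) -> (((2*x != 3 and 3*cnt < -1) -> y = -2) and (2*d != 6 or 2*y > -3 or y != 2*d + 2))) and ((not (d + 3*x > -9 or 3*p > -3)) -> (((2*x != 3 and 3*cnt < -4) -> 3*x = 3*cnt - 2) and (2*d != 6 or 6*x > 6*cnt - 3 or 3*x != 3*cnt + 2*d + 2)))


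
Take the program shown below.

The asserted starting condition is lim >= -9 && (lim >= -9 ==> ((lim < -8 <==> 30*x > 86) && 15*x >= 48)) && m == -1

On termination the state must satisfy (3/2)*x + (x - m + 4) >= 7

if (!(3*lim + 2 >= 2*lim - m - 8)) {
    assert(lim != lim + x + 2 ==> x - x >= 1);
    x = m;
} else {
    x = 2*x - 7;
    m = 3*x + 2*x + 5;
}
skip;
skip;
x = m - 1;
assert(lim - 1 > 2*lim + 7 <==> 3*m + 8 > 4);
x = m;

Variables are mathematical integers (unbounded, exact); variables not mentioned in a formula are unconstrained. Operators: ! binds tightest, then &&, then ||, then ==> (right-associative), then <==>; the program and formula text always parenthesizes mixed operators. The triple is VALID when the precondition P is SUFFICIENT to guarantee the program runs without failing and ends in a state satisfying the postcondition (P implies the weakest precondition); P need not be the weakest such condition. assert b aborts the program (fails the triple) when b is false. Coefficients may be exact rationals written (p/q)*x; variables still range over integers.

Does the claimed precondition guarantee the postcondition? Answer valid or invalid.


Working backward. After the program, the postcondition (3/2)*x + (x - m + 4) >= 7 must hold; in canonical form it is (5/2)*x >= m + 3.
Before x := m: (3/2)*m >= 3
Before assert lim - 1 > 2*lim + 7 <==> 3*m + 8 > 4: (lim < -8 <==> 3*m > -4) && (3/2)*m >= 3
Before x := m - 1: (lim < -8 <==> 3*m > -4) && (3/2)*m >= 3
Before skip: (lim < -8 <==> 3*m > -4) && (3/2)*m >= 3
Before skip: (lim < -8 <==> 3*m > -4) && (3/2)*m >= 3
Then branch requires (!(x != -2)) && (lim < -8 <==> 3*m > -4) && (3/2)*m >= 3; else branch requires (lim < -8 <==> 30*x > 86) && 15*x >= 48.
Before the if: ((!(lim + m >= -10)) ==> ((!(x != -2)) && (lim < -8 <==> 3*m > -4) && (3/2)*m >= 3)) && (lim + m >= -10 ==> ((lim < -8 <==> 30*x > 86) && 15*x >= 48))
The weakest precondition is ((!(lim + m >= -10)) ==> ((!(x != -2)) && (lim < -8 <==> 3*m > -4) && (3/2)*m >= 3)) && (lim + m >= -10 ==> ((lim < -8 <==> 30*x > 86) && 15*x >= 48)).
Check whether lim >= -9 && (lim >= -9 ==> ((lim < -8 <==> 30*x > 86) && 15*x >= 48)) && m == -1 implies it.
Every state satisfying the precondition satisfies the weakest precondition: the implication holds.
Answer: valid


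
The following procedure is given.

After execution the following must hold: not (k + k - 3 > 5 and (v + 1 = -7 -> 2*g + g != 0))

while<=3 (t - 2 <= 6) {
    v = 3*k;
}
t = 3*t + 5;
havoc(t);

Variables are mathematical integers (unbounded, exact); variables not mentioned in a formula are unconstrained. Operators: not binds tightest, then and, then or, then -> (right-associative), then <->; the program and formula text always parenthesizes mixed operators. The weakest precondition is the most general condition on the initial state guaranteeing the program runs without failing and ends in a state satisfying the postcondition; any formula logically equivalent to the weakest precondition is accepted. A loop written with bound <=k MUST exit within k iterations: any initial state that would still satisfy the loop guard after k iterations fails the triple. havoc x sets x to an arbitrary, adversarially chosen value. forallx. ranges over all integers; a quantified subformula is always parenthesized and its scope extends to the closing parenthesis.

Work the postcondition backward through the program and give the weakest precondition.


Working backward. After the program, the postcondition not (k + k - 3 > 5 and (v + 1 = -7 -> 2*g + g != 0)) must hold; in canonical form it is not (2*k > 8 and (v = -8 -> 3*g != 0)).
Before havoc t: not (2*k > 8 and (v = -8 -> 3*g != 0))
Before t := 3*t + 5: not (2*k > 8 and (v = -8 -> 3*g != 0))
Before the loop (bound <=3), unroll the exhaustion recursion (WP_0 = exit-now case; WP_j = one more guarded iteration, up to j = 3):
  WP_0: (not (t <= 8)) and (not (2*k > 8 and (v = -8 -> 3*g != 0)))
  WP_1: (t <= 8 -> ((not (t <= 8)) and (not (2*k > 8 and (3*k = -8 -> 3*g != 0))))) and ((not (t <= 8)) -> (not (2*k > 8 and (v = -8 -> 3*g != 0))))
  WP_2: (t <= 8 -> ((t <= 8 -> ((not (t <= 8)) and (not (2*k > 8 and (3*k = -8 -> 3*g != 0))))) and ((not (t <= 8)) -> (not (2*k > 8 and (3*k = -8 -> 3*g != 0)))))) and ((not (t <= 8)) -> (not (2*k > 8 and (v = -8 -> 3*g != 0))))
  WP_3: (t <= 8 -> ((t <= 8 -> ((t <= 8 -> ((not (t <= 8)) and (not (2*k > 8 and (3*k = -8 -> 3*g != 0))))) and ((not (t <= 8)) -> (not (2*k > 8 and (3*k = -8 -> 3*g != 0)))))) and ((not (t <= 8)) -> (not (2*k > 8 and (3*k = -8 -> 3*g != 0)))))) and ((not (t <= 8)) -> (not (2*k > 8 and (v = -8 -> 3*g != 0))))
So before the loop: (t <= 8 -> ((t <= 8 -> ((t <= 8 -> ((not (t <= 8)) and (not (2*k > 8 and (3*k = -8 -> 3*g != 0))))) and ((not (t <= 8)) -> (not (2*k > 8 and (3*k = -8 -> 3*g != 0)))))) and ((not (t <= 8)) -> (not (2*k > 8 and (3*k = -8 -> 3*g != 0)))))) and ((not (t <= 8)) -> (not (2*k > 8 and (v = -8 -> 3*g != 0))))
Answer: WP = (t <= 8 -> ((t <= 8 -> ((t <= 8 -> ((not (t <= 8)) and (not (2*k > 8 and (3*k = -8 -> 3*g != 0))))) and ((not (t <= 8)) -> (not (2*k > 8 and (3*k = -8 -> 3*g != 0)))))) and ((not (t <= 8)) -> (not (2*k > 8 and (3*k = -8 -> 3*g != 0)))))) and ((not (t <= 8)) -> (not (2*k > 8 and (v = -8 -> 3*g != 0))))


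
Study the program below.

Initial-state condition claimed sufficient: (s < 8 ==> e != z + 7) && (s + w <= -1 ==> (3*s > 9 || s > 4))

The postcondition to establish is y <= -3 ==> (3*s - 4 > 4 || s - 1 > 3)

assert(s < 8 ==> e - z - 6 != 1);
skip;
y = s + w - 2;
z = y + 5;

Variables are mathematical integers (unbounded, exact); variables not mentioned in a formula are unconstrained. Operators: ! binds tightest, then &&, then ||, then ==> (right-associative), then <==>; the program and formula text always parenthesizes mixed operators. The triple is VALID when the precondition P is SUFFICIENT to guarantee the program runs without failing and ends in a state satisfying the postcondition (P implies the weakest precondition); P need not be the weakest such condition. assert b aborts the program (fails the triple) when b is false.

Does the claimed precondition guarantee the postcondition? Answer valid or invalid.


Working backward. After the program, the postcondition y <= -3 ==> (3*s - 4 > 4 || s - 1 > 3) must hold; in canonical form it is y <= -3 ==> (3*s > 8 || s > 4).
Before z := y + 5: y <= -3 ==> (3*s > 8 || s > 4)
Before y := s + w - 2: s + w <= -1 ==> (3*s > 8 || s > 4)
Before skip: s + w <= -1 ==> (3*s > 8 || s > 4)
Before assert s < 8 ==> e - z - 6 != 1: (s < 8 ==> e != z + 7) && (s + w <= -1 ==> (3*s > 8 || s > 4))
The weakest precondition is (s < 8 ==> e != z + 7) && (s + w <= -1 ==> (3*s > 8 || s > 4)).
Check whether (s < 8 ==> e != z + 7) && (s + w <= -1 ==> (3*s > 9 || s > 4)) implies it.
Every state satisfying the precondition satisfies the weakest precondition: the implication holds.
Answer: valid


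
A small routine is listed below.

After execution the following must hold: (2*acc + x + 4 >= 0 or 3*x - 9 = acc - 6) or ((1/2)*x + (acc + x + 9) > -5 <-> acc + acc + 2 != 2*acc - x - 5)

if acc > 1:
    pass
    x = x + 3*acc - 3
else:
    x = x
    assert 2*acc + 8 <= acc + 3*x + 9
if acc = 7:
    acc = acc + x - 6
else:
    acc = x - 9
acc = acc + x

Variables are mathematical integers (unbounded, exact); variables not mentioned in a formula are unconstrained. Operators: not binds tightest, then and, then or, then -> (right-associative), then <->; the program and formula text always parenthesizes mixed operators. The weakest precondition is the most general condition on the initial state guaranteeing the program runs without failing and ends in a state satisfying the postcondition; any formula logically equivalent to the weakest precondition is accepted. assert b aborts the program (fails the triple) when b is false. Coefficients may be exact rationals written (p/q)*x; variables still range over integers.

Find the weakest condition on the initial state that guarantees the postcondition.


Working backward. After the program, the postcondition (2*acc + x + 4 >= 0 or 3*x - 9 = acc - 6) or ((1/2)*x + (acc + x + 9) > -5 <-> acc + acc + 2 != 2*acc - x - 5) must hold; in canonical form it is 2*acc + x >= -4 or 3*x = acc + 3 or (acc + (3/2)*x > -14 <-> x != -7).
Before acc := acc + x: 2*acc + 3*x >= -4 or 2*x = acc + 3 or (acc + (5/2)*x > -14 <-> x != -7)
Then branch requires 2*acc + 5*x >= 8 or x = acc - 3 or (acc + (7/2)*x > -8 <-> x != -7); else branch requires 5*x >= 14 or x = -6 or ((7/2)*x > -5 <-> x != -7).
Before the if: (acc = 7 -> (2*acc + 5*x >= 8 or x = acc - 3 or (acc + (7/2)*x > -8 <-> x != -7))) and ((not (acc = 7)) -> (5*x >= 14 or x = -6 or ((7/2)*x > -5 <-> x != -7)))
Then branch requires (acc = 7 -> (17*acc + 5*x >= 23 or 2*acc + x = 0 or ((23/2)*acc + (7/2)*x > 5/2 <-> 3*acc + x != -4))) and ((not (acc = 7)) -> (15*acc + 5*x >= 29 or 3*acc + x = -3 or ((21/2)*acc + (7/2)*x > 11/2 <-> 3*acc + x != -4))); else branch requires acc <= 3*x + 1 and (acc = 7 -> (2*acc + 5*x >= 8 or x = acc - 3 or (acc + (7/2)*x > -8 <-> x != -7))) and ((not (acc = 7)) -> (5*x >= 14 or x = -6 or ((7/2)*x > -5 <-> x != -7))).
Before the if: (acc > 1 -> ((acc = 7 -> (17*acc + 5*x >= 23 or 2*acc + x = 0 or ((23/2)*acc + (7/2)*x > 5/2 <-> 3*acc + x != -4))) and ((not (acc = 7)) -> (15*acc + 5*x >= 29 or 3*acc + x = -3 or ((21/2)*acc + (7/2)*x > 11/2 <-> 3*acc + x != -4))))) and ((not (acc > 1)) -> (acc <= 3*x + 1 and (acc = 7 -> (2*acc + 5*x >= 8 or x = acc - 3 or (acc + (7/2)*x > -8 <-> x != -7))) and ((not (acc = 7)) -> (5*x >= 14 or x = -6 or ((7/2)*x > -5 <-> x != -7)))))
Answer: WP = (acc > 1 -> ((acc = 7 -> (17*acc + 5*x >= 23 or 2*acc + x = 0 or ((23/2)*acc + (7/2)*x > 5/2 <-> 3*acc + x != -4))) and ((not (acc = 7)) -> (15*acc + 5*x >= 29 or 3*acc + x = -3 or ((21/2)*acc + (7/2)*x > 11/2 <-> 3*acc + x != -4))))) and ((not (acc > 1)) -> (acc <= 3*x + 1 and (acc = 7 -> (2*acc + 5*x >= 8 or x = acc - 3 or (acc + (7/2)*x > -8 <-> x != -7))) and ((not (acc = 7)) -> (5*x >= 14 or x = -6 or ((7/2)*x > -5 <-> x != -7)))))


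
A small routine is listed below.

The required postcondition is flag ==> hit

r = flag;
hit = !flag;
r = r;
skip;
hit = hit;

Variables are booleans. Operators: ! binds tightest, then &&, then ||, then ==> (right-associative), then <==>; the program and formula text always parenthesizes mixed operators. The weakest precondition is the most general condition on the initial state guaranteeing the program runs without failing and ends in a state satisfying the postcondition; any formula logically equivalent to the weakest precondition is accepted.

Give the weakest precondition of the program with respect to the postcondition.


Working backward. After the program, flag ==> hit must hold.
Before hit := hit: flag ==> hit
Before skip: flag ==> hit
Before r := r: flag ==> hit
Before hit := !flag: flag ==> (!flag)
Before r := flag: flag ==> (!flag)
Answer: WP = flag ==> (!flag)


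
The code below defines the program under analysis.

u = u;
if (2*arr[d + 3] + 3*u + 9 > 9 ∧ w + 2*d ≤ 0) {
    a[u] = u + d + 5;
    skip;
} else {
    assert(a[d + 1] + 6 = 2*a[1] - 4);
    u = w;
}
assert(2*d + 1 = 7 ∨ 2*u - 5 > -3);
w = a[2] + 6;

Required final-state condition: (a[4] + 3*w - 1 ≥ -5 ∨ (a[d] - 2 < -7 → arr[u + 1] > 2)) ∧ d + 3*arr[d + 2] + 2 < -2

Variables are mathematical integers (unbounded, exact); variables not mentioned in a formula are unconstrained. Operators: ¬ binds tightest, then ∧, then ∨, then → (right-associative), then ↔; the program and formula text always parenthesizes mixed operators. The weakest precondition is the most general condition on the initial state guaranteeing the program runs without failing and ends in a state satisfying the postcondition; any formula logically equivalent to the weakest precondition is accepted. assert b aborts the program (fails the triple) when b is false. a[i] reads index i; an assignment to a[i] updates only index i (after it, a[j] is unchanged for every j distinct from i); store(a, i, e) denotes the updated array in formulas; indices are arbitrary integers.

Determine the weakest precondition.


Working backward. After the program, the postcondition (a[4] + 3*w - 1 ≥ -5 ∨ (a[d] - 2 < -7 → arr[u + 1] > 2)) ∧ d + 3*arr[d + 2] + 2 < -2 must hold; in canonical form it is (a[4] + 3*w ≥ -4 ∨ (a[d] < -5 → arr[u + 1] > 2)) ∧ 3*arr[d + 2] + d < -4.
Before w := a[2] + 6: (3*a[2] + a[4] ≥ -22 ∨ (a[d] < -5 → arr[u + 1] > 2)) ∧ 3*arr[d + 2] + d < -4
Before assert 2*d + 1 = 7 ∨ 2*u - 5 > -3: (2*d = 6 ∨ 2*u > 2) ∧ (3*a[2] + a[4] ≥ -22 ∨ (a[d] < -5 → arr[u + 1] > 2)) ∧ 3*arr[d + 2] + d < -4
Then branch requires (2*d = 6 ∨ 2*u > 2) ∧ (3*store(a, u, d + u + 5)[2] + store(a, u, d + u + 5)[4] ≥ -22 ∨ (store(a, u, d + u + 5)[d] < -5 → arr[u + 1] > 2)) ∧ 3*arr[d + 2] + d < -4; else branch requires a[d + 1] = 2*a[1] - 10 ∧ (2*d = 6 ∨ 2*w > 2) ∧ (3*a[2] + a[4] ≥ -22 ∨ (a[d] < -5 → arr[w + 1] > 2)) ∧ 3*arr[d + 2] + d < -4.
Before the if: ((2*arr[d + 3] + 3*u > 0 ∧ 2*d + w ≤ 0) → ((2*d = 6 ∨ 2*u > 2) ∧ (3*store(a, u, d + u + 5)[2] + store(a, u, d + u + 5)[4] ≥ -22 ∨ (store(a, u, d + u + 5)[d] < -5 → arr[u + 1] > 2)) ∧ 3*arr[d + 2] + d < -4)) ∧ ((¬(2*arr[d + 3] + 3*u > 0 ∧ 2*d + w ≤ 0)) → (a[d + 1] = 2*a[1] - 10 ∧ (2*d = 6 ∨ 2*w > 2) ∧ (3*a[2] + a[4] ≥ -22 ∨ (a[d] < -5 → arr[w + 1] > 2)) ∧ 3*arr[d + 2] + d < -4))
Before u := u: ((2*arr[d + 3] + 3*u > 0 ∧ 2*d + w ≤ 0) → ((2*d = 6 ∨ 2*u > 2) ∧ (3*store(a, u, d + u + 5)[2] + store(a, u, d + u + 5)[4] ≥ -22 ∨ (store(a, u, d + u + 5)[d] < -5 → arr[u + 1] > 2)) ∧ 3*arr[d + 2] + d < -4)) ∧ ((¬(2*arr[d + 3] + 3*u > 0 ∧ 2*d + w ≤ 0)) → (a[d + 1] = 2*a[1] - 10 ∧ (2*d = 6 ∨ 2*w > 2) ∧ (3*a[2] + a[4] ≥ -22 ∨ (a[d] < -5 → arr[w + 1] > 2)) ∧ 3*arr[d + 2] + d < -4))
Answer: WP = ((2*arr[d + 3] + 3*u > 0 ∧ 2*d + w ≤ 0) → ((2*d = 6 ∨ 2*u > 2) ∧ (3*store(a, u, d + u + 5)[2] + store(a, u, d + u + 5)[4] ≥ -22 ∨ (store(a, u, d + u + 5)[d] < -5 → arr[u + 1] > 2)) ∧ 3*arr[d + 2] + d < -4)) ∧ ((¬(2*arr[d + 3] + 3*u > 0 ∧ 2*d + w ≤ 0)) → (a[d + 1] = 2*a[1] - 10 ∧ (2*d = 6 ∨ 2*w > 2) ∧ (3*a[2] + a[4] ≥ -22 ∨ (a[d] < -5 → arr[w + 1] > 2)) ∧ 3*arr[d + 2] + d < -4))


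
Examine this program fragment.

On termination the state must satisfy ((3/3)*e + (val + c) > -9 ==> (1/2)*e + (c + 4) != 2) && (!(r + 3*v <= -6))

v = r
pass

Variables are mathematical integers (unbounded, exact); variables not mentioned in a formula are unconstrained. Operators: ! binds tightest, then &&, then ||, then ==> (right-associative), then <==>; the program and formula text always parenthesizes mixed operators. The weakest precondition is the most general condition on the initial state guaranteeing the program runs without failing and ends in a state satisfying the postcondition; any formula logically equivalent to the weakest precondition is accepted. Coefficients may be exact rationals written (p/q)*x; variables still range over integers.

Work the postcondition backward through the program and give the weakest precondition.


Working backward. After the program, the postcondition ((3/3)*e + (val + c) > -9 ==> (1/2)*e + (c + 4) != 2) && (!(r + 3*v <= -6)) must hold; in canonical form it is (c + e + val > -9 ==> c + (1/2)*e != -2) && (!(r + 3*v <= -6)).
Before skip: (c + e + val > -9 ==> c + (1/2)*e != -2) && (!(r + 3*v <= -6))
Before v := r: (c + e + val > -9 ==> c + (1/2)*e != -2) && (!(4*r <= -6))
Answer: WP = (c + e + val > -9 ==> c + (1/2)*e != -2) && (!(4*r <= -6))


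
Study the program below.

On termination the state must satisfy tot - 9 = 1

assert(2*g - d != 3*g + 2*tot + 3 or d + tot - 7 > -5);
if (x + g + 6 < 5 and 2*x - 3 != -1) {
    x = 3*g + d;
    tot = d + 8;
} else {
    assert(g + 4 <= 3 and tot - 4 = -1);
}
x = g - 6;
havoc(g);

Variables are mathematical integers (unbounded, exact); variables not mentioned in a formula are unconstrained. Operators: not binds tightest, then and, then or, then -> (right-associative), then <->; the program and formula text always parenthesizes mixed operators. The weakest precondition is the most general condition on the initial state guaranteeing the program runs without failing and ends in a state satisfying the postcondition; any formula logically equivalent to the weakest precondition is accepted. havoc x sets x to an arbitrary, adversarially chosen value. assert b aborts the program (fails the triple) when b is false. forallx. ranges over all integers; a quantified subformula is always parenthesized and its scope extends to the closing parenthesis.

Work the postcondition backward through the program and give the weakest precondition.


Working backward. After the program, the postcondition tot - 9 = 1 must hold; in canonical form it is tot = 10.
Before havoc g: tot = 10
Before x := g - 6: tot = 10
Then branch requires d = 2; else branch requires g <= -1 and tot = 3 and tot = 10.
Before the if: ((g + x < -1 and 2*x != 2) -> d = 2) and ((not (g + x < -1 and 2*x != 2)) -> (g <= -1 and tot = 3 and tot = 10))
Before assert 2*g - d != 3*g + 2*tot + 3 or d + tot - 7 > -5: (d + g + 2*tot != -3 or d + tot > 2) and ((g + x < -1 and 2*x != 2) -> d = 2) and ((not (g + x < -1 and 2*x != 2)) -> (g <= -1 and tot = 3 and tot = 10))
Answer: WP = (d + g + 2*tot != -3 or d + tot > 2) and ((g + x < -1 and 2*x != 2) -> d = 2) and ((not (g + x < -1 and 2*x != 2)) -> (g <= -1 and tot = 3 and tot = 10))


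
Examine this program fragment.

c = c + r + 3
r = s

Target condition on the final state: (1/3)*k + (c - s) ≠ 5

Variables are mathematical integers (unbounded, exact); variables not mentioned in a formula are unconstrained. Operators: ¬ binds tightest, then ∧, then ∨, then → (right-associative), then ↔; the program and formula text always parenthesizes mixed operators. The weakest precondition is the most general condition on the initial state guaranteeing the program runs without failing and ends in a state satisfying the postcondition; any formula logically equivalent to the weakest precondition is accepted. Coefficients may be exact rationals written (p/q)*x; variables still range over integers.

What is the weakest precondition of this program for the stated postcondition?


Working backward. After the program, the postcondition (1/3)*k + (c - s) ≠ 5 must hold; in canonical form it is c + (1/3)*k ≠ s + 5.
Before r := s: c + (1/3)*k ≠ s + 5
Before c := c + r + 3: c + (1/3)*k + r ≠ s + 2
Answer: WP = c + (1/3)*k + r ≠ s + 2


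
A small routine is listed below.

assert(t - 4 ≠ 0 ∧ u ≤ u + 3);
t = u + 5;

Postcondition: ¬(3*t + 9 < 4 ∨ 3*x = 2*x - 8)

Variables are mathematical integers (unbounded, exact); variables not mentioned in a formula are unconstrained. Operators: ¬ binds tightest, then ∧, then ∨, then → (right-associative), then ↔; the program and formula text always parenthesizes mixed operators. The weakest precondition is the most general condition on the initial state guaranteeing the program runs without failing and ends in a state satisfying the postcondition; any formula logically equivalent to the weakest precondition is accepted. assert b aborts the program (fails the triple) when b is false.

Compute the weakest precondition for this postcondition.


Working backward. After the program, the postcondition ¬(3*t + 9 < 4 ∨ 3*x = 2*x - 8) must hold; in canonical form it is ¬(3*t < -5 ∨ x = -8).
Before t := u + 5: ¬(3*u < -20 ∨ x = -8)
Before assert t - 4 ≠ 0 ∧ u ≤ u + 3: t ≠ 4 ∧ (¬(3*u < -20 ∨ x = -8))
Answer: WP = t ≠ 4 ∧ (¬(3*u < -20 ∨ x = -8))


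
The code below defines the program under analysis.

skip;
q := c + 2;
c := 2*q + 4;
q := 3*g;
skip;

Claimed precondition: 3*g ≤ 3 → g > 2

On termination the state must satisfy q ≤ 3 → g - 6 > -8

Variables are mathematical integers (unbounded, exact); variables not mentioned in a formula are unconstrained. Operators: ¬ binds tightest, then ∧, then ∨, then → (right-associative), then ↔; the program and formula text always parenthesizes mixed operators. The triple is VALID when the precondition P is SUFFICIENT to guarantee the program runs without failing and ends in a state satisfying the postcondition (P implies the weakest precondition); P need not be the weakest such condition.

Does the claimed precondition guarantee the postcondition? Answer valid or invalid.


Working backward. After the program, the postcondition q ≤ 3 → g - 6 > -8 must hold; in canonical form it is q ≤ 3 → g > -2.
Before skip: q ≤ 3 → g > -2
Before q := 3*g: 3*g ≤ 3 → g > -2
Before c := 2*q + 4: 3*g ≤ 3 → g > -2
Before q := c + 2: 3*g ≤ 3 → g > -2
Before skip: 3*g ≤ 3 → g > -2
The weakest precondition is 3*g ≤ 3 → g > -2.
Check whether 3*g ≤ 3 → g > 2 implies it.
Every state satisfying the precondition satisfies the weakest precondition: the implication holds.
Answer: valid


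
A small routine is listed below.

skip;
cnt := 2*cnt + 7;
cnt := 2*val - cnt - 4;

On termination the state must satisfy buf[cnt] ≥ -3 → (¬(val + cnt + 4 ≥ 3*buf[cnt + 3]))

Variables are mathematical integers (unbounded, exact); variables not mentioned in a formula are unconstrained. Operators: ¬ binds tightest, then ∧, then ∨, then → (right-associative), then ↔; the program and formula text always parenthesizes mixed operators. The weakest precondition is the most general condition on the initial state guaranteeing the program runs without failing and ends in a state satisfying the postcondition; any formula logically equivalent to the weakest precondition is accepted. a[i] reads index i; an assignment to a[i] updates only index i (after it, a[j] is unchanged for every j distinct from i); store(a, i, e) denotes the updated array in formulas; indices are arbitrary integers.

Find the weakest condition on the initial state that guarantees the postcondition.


Working backward. After the program, the postcondition buf[cnt] ≥ -3 → (¬(val + cnt + 4 ≥ 3*buf[cnt + 3])) must hold; in canonical form it is buf[cnt] ≥ -3 → (¬(cnt + val ≥ 3*buf[cnt + 3] - 4)).
Before cnt := 2*val - cnt - 4: buf[-cnt + 2*val - 4] ≥ -3 → (¬(3*val ≥ 3*buf[-cnt + 2*val - 1] + cnt))
Before cnt := 2*cnt + 7: buf[-2*cnt + 2*val - 11] ≥ -3 → (¬(3*val ≥ 3*buf[-2*cnt + 2*val - 8] + 2*cnt + 7))
Before skip: buf[-2*cnt + 2*val - 11] ≥ -3 → (¬(3*val ≥ 3*buf[-2*cnt + 2*val - 8] + 2*cnt + 7))
Answer: WP = buf[-2*cnt + 2*val - 11] ≥ -3 → (¬(3*val ≥ 3*buf[-2*cnt + 2*val - 8] + 2*cnt + 7))
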